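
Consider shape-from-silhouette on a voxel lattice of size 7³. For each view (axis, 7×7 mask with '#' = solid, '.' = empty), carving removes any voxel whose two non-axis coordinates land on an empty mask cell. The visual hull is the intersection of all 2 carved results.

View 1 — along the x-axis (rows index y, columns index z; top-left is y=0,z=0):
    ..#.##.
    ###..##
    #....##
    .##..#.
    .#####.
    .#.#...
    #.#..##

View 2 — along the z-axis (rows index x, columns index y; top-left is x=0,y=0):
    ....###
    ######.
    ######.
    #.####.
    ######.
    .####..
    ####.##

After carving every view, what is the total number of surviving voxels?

voxel count = 126

before carving: 343 voxels (7×7×7)
[1] x-view keeps 25 columns → grid now 175
[2] z-view keeps 36 columns → grid now 126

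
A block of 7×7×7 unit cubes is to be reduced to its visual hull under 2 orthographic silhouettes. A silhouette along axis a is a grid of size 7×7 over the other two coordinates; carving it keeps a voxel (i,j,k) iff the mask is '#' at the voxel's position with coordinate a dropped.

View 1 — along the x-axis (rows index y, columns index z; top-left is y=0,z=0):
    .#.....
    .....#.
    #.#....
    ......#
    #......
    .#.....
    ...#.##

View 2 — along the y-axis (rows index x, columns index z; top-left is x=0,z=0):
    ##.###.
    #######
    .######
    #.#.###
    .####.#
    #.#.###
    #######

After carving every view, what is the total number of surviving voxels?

|visual hull| = 55

before carving: 343 voxels (7×7×7)
after view 1 [x-axis, 10 of 49 cells solid] → remaining = 70
after view 2 [y-axis, 40 of 49 cells solid] → remaining = 55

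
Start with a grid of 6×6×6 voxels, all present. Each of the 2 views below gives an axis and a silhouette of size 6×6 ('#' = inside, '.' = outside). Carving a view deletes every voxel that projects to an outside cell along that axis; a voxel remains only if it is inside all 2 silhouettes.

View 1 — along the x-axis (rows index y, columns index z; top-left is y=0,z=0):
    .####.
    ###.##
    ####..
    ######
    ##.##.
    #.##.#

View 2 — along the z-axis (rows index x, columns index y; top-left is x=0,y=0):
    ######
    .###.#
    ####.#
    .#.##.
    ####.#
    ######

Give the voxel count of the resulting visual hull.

before carving: 216 voxels (6×6×6)
carve view 1 (along x, YZ-mask fill 27/36): 162 voxels remain
carve view 2 (along z, XY-mask fill 29/36): 134 voxels remain

remaining voxels: 134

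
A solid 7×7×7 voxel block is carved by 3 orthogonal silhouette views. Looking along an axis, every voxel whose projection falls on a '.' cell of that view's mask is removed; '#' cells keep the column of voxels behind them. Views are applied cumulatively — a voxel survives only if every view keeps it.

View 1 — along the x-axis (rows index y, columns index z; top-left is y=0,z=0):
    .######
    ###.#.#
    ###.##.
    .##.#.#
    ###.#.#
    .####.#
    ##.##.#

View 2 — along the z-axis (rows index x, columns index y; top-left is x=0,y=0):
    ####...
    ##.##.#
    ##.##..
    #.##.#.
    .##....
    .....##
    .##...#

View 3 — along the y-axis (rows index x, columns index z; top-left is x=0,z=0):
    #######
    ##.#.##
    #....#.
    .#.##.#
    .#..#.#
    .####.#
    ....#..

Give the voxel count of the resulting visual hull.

full grid |V| = 343
after view 1 [x-axis, 35 of 49 cells solid] → remaining = 245
after view 2 [z-axis, 24 of 49 cells solid] → remaining = 120
after view 3 [y-axis, 27 of 49 cells solid] → remaining = 69

|visual hull| = 69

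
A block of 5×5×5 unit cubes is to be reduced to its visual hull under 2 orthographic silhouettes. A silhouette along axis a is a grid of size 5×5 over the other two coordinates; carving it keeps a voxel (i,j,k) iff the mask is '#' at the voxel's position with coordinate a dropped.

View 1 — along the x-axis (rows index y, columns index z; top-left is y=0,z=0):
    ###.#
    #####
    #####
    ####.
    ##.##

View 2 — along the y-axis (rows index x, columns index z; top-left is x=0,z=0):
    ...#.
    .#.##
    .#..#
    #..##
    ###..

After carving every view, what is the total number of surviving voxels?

voxel count = 53

full grid |V| = 125
[1] x-view keeps 22 columns → grid now 110
[2] y-view keeps 12 columns → grid now 53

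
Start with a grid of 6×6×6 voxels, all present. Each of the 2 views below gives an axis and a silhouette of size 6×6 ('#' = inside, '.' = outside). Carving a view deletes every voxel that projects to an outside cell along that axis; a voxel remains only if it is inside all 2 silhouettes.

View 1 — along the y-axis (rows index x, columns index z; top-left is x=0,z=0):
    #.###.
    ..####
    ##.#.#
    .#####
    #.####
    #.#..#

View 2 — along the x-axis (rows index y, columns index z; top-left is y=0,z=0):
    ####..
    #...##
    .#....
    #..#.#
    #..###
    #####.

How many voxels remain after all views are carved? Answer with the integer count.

83 voxels

start: 6×6×6 = 216 voxels
V1 y: intersect with XZ mask (25 set) -- 150 left
V2 x: intersect with YZ mask (20 set) -- 83 left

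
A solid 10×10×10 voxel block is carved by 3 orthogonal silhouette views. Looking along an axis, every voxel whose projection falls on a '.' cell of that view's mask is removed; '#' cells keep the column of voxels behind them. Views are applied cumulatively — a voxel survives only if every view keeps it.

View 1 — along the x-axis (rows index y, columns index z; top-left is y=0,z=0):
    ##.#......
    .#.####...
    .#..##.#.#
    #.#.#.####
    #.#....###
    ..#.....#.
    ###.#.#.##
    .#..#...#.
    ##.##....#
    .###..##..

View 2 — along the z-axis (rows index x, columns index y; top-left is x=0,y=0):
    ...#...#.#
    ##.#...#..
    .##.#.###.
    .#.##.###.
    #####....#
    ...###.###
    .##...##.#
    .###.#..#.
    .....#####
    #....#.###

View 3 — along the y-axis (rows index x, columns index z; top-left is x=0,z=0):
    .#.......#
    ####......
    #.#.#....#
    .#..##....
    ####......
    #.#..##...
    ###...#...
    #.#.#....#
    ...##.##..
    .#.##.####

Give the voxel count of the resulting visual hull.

|visual hull| = 101

full grid |V| = 1000
[1] x-view keeps 47 columns → grid now 470
[2] z-view keeps 51 columns → grid now 241
[3] y-view keeps 40 columns → grid now 101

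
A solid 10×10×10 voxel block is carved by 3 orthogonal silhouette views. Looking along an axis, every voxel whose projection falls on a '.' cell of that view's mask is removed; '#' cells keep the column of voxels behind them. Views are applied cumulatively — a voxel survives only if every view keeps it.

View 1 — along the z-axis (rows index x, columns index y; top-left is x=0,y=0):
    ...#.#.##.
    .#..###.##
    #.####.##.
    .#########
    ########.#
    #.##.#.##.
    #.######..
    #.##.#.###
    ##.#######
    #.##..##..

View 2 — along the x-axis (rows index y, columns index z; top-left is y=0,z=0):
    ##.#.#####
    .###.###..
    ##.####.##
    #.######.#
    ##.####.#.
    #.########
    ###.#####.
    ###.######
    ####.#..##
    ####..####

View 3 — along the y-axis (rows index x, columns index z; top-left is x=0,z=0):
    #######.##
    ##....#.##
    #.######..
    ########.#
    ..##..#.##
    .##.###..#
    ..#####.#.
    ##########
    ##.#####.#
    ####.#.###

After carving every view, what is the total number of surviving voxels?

remaining voxels: 399

full grid |V| = 1000
carve view 1 (along z, XY-mask fill 69/100): 690 voxels remain
carve view 2 (along x, YZ-mask fill 78/100): 549 voxels remain
carve view 3 (along y, XZ-mask fill 73/100): 399 voxels remain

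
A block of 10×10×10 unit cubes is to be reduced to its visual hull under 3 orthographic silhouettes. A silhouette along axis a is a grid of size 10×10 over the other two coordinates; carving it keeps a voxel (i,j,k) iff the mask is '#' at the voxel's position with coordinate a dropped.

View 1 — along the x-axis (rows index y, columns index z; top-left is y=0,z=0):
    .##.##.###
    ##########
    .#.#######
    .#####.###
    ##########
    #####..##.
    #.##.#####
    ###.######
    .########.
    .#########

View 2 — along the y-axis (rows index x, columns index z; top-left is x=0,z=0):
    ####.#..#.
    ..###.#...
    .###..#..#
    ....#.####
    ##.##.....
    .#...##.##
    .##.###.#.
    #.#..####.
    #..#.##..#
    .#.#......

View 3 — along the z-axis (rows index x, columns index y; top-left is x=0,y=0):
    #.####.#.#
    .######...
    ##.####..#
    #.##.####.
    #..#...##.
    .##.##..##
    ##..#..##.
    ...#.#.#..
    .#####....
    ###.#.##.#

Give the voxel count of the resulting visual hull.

222 voxels

start: 10×10×10 = 1000 voxels
step 1: project along x, AND mask (84/100) → |grid| = 840
step 2: project along y, AND mask (48/100) → |grid| = 399
step 3: project along z, AND mask (57/100) → |grid| = 222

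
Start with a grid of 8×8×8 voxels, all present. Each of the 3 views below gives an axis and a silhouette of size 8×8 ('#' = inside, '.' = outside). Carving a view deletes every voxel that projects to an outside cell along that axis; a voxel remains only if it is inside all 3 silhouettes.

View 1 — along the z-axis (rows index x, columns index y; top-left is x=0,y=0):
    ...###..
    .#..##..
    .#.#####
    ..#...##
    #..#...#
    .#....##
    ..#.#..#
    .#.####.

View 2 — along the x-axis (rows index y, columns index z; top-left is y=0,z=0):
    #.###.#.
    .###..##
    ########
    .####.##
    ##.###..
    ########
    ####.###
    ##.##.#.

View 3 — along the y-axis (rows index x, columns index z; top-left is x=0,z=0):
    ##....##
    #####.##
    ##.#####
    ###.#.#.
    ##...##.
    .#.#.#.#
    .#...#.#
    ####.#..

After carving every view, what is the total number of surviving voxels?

before carving: 512 voxels (8×8×8)
after view 1 [z-axis, 29 of 64 cells solid] → remaining = 232
after view 2 [x-axis, 49 of 64 cells solid] → remaining = 175
after view 3 [y-axis, 39 of 64 cells solid] → remaining = 112

|visual hull| = 112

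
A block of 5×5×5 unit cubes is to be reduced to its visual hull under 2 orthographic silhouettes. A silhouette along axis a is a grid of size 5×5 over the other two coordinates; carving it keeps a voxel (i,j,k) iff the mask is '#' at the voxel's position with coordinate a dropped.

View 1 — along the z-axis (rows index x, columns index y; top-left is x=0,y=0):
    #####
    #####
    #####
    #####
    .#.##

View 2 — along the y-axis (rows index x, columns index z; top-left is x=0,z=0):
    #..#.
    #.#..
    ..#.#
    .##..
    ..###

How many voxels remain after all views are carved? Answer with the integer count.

initial block: 5^3 = 125
step 1: project along z, AND mask (23/25) → |grid| = 115
step 2: project along y, AND mask (11/25) → |grid| = 49

voxel count = 49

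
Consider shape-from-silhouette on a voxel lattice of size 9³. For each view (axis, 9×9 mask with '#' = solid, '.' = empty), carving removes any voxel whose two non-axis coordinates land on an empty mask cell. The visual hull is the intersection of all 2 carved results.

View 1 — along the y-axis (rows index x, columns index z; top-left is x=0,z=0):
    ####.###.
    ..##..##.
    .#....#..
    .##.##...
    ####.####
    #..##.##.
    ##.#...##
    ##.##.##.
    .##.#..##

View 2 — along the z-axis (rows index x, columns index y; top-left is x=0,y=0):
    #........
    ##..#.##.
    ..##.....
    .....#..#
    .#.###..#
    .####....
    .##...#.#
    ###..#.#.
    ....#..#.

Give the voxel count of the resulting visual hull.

start: 9×9×9 = 729 voxels
step 1: project along y, AND mask (46/81) → |grid| = 414
step 2: project along z, AND mask (30/81) → |grid| = 159

remaining voxels: 159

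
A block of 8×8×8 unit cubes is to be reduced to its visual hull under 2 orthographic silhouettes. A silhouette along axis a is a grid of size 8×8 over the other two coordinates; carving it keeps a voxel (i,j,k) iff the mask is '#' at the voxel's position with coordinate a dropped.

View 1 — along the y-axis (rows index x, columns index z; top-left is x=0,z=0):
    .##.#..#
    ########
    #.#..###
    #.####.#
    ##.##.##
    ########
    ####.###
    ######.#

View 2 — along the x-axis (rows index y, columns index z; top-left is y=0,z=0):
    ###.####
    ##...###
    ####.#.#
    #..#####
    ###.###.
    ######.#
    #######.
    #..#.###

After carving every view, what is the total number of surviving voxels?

full grid |V| = 512
step 1: project along y, AND mask (51/64) → |grid| = 408
step 2: project along x, AND mask (49/64) → |grid| = 313

|visual hull| = 313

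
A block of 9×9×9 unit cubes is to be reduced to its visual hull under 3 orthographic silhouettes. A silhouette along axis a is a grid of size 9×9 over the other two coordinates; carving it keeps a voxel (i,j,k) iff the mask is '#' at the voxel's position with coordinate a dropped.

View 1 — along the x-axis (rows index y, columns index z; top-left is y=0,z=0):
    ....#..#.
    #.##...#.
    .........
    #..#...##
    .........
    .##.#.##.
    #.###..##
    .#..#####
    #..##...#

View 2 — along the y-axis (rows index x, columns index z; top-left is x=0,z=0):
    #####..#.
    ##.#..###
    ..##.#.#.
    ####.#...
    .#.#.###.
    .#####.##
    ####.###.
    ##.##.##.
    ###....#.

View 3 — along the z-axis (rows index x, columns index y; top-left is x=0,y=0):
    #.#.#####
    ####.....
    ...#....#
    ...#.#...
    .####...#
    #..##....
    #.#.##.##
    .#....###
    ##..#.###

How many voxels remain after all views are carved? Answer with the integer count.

77 voxels

initial block: 9^3 = 729
  1. axis=0 (YZ plane), |mask|=31  ⇒  voxels=279
  2. axis=1 (XZ plane), |mask|=50  ⇒  voxels=174
  3. axis=2 (XY plane), |mask|=39  ⇒  voxels=77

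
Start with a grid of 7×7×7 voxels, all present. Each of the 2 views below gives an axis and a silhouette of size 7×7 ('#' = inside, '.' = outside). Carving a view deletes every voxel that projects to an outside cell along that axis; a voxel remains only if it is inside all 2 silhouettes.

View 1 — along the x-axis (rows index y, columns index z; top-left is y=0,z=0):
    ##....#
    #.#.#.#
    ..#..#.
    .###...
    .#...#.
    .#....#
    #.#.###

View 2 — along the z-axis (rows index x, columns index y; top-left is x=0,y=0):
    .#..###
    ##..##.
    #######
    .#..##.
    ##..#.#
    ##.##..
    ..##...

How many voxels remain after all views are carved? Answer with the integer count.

start: 7×7×7 = 343 voxels
V1 x: intersect with YZ mask (21 set) -- 147 left
V2 z: intersect with XY mask (28 set) -- 84 left

remaining voxels: 84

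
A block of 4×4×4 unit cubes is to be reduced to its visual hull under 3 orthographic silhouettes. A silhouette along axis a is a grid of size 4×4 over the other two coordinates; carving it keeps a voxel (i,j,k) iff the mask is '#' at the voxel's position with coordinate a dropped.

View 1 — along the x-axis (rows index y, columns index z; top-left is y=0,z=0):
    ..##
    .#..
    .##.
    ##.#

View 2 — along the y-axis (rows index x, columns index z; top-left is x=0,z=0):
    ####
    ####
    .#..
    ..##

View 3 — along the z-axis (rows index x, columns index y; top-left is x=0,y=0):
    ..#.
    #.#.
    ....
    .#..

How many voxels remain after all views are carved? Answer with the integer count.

full grid |V| = 64
after view 1 [x-axis, 8 of 16 cells solid] → remaining = 32
after view 2 [y-axis, 11 of 16 cells solid] → remaining = 23
after view 3 [z-axis, 4 of 16 cells solid] → remaining = 6

voxel count = 6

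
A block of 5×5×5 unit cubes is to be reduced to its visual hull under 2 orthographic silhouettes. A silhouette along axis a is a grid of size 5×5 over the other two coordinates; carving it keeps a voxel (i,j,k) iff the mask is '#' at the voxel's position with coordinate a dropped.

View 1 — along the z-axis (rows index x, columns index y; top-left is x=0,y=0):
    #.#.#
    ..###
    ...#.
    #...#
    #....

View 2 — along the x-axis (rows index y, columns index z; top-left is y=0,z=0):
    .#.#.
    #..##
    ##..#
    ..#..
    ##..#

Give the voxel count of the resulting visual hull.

23 voxels

full grid |V| = 125
V1 z: intersect with XY mask (10 set) -- 50 left
V2 x: intersect with YZ mask (12 set) -- 23 left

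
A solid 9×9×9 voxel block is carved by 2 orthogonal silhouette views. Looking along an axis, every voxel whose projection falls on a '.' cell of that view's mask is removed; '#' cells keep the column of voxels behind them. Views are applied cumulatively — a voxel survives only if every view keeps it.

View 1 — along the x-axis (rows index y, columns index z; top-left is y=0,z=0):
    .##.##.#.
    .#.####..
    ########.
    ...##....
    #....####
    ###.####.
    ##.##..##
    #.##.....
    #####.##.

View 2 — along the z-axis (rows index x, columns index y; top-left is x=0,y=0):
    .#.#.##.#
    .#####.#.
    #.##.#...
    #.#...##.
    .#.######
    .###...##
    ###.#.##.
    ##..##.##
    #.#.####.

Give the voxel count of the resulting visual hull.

start: 9×9×9 = 729 voxels
carve view 1 (along x, YZ-mask fill 48/81): 432 voxels remain
carve view 2 (along z, XY-mask fill 49/81): 259 voxels remain

remaining voxels: 259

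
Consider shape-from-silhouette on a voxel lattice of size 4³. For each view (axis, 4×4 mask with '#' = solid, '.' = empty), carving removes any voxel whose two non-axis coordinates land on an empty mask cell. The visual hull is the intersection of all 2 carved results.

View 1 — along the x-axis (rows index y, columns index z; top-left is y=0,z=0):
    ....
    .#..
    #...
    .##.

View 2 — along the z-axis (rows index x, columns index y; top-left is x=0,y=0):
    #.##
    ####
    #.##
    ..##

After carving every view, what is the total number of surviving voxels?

before carving: 64 voxels (4×4×4)
after view 1 [x-axis, 4 of 16 cells solid] → remaining = 16
after view 2 [z-axis, 12 of 16 cells solid] → remaining = 13

remaining voxels: 13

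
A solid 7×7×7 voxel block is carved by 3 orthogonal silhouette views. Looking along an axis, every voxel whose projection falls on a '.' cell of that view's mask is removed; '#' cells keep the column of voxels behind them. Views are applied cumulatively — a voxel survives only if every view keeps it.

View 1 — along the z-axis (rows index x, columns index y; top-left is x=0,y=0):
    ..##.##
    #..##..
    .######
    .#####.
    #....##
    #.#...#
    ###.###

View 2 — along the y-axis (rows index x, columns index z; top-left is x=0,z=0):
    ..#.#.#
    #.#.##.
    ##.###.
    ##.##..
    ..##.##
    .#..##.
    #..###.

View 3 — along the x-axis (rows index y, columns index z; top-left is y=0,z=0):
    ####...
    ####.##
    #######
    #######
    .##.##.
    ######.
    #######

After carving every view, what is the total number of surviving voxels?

initial block: 7^3 = 343
V1 z: intersect with XY mask (30 set) -- 210 left
V2 y: intersect with XZ mask (27 set) -- 119 left
V3 x: intersect with YZ mask (41 set) -- 99 left

voxel count = 99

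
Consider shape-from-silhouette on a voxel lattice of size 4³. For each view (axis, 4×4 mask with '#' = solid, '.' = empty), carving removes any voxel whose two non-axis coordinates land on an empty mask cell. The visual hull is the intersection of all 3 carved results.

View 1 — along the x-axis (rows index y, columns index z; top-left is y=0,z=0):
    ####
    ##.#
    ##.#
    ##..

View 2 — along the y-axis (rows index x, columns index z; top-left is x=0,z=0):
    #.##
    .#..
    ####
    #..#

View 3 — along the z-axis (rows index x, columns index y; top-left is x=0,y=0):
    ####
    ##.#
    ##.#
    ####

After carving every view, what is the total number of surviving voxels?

full grid |V| = 64
[1] x-view keeps 12 columns → grid now 48
[2] y-view keeps 10 columns → grid now 31
[3] z-view keeps 14 columns → grid now 27

remaining voxels: 27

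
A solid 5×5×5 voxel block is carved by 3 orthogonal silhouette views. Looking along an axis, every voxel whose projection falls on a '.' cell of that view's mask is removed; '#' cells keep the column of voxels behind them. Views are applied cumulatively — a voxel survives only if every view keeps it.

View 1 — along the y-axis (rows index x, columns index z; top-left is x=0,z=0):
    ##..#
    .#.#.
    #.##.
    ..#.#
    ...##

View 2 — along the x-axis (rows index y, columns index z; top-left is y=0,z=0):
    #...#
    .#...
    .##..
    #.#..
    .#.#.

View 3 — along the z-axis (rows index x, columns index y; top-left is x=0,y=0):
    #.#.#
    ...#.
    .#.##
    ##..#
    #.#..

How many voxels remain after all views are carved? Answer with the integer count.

remaining voxels: 9

start: 5×5×5 = 125 voxels
[1] y-view keeps 12 columns → grid now 60
[2] x-view keeps 9 columns → grid now 20
[3] z-view keeps 12 columns → grid now 9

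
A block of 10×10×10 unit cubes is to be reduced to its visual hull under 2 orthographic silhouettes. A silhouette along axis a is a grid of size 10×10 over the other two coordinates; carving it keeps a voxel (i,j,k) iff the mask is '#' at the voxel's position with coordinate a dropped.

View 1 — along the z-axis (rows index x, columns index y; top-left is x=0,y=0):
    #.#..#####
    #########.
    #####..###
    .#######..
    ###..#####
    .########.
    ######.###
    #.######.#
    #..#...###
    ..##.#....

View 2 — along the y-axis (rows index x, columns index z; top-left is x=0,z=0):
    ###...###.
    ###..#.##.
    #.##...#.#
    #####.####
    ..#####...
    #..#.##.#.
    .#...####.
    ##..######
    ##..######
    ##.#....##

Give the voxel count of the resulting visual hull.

before carving: 1000 voxels (10×10×10)
V1 z: intersect with XY mask (72 set) -- 720 left
V2 y: intersect with XZ mask (62 set) -- 443 left

443 voxels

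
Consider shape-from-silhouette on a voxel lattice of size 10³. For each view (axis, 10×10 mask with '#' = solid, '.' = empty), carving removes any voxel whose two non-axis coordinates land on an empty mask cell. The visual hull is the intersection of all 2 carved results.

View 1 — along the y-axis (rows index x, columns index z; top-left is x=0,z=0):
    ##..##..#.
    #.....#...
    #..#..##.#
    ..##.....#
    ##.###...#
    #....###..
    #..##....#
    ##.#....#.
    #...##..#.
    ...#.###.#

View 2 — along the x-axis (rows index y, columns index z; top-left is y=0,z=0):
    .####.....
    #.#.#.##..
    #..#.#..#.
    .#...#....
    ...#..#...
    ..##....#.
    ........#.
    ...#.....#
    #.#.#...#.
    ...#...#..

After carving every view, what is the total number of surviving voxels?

before carving: 1000 voxels (10×10×10)
  1. axis=1 (XZ plane), |mask|=42  ⇒  voxels=420
  2. axis=0 (YZ plane), |mask|=29  ⇒  voxels=123

|visual hull| = 123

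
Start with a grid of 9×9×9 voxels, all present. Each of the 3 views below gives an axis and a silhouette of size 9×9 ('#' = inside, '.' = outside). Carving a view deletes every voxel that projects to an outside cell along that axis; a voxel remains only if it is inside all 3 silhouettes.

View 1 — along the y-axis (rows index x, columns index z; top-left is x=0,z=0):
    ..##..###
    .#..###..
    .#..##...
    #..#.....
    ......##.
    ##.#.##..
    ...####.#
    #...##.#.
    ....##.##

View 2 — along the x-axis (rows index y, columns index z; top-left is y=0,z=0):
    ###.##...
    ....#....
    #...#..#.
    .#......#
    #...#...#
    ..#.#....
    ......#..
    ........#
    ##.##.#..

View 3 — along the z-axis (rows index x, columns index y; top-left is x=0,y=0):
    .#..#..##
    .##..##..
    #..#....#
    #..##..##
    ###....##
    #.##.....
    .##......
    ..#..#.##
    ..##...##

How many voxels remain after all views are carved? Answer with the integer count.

before carving: 729 voxels (9×9×9)
[1] y-view keeps 34 columns → grid now 306
[2] x-view keeps 23 columns → grid now 86
[3] z-view keeps 34 columns → grid now 38

voxel count = 38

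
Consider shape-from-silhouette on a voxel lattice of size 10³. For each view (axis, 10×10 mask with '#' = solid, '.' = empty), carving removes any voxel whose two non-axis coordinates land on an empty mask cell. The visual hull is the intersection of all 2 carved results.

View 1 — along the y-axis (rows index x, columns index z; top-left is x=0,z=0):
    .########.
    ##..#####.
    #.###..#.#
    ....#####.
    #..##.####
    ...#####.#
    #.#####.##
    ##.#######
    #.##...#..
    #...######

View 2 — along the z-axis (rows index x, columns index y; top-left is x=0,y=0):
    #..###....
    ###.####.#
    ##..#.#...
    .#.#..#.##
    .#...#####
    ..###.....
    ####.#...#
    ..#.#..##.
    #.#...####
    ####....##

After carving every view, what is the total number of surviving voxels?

remaining voxels: 347

start: 10×10×10 = 1000 voxels
carve view 1 (along y, XZ-mask fill 67/100): 670 voxels remain
carve view 2 (along z, XY-mask fill 52/100): 347 voxels remain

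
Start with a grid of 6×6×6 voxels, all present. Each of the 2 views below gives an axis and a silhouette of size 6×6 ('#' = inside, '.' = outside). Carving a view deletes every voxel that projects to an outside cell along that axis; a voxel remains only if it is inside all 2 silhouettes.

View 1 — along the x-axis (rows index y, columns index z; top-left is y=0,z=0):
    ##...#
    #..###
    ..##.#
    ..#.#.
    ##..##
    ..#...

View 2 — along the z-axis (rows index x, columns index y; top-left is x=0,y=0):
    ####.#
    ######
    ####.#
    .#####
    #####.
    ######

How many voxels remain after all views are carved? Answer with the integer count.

remaining voxels: 90

start: 6×6×6 = 216 voxels
step 1: project along x, AND mask (17/36) → |grid| = 102
step 2: project along z, AND mask (32/36) → |grid| = 90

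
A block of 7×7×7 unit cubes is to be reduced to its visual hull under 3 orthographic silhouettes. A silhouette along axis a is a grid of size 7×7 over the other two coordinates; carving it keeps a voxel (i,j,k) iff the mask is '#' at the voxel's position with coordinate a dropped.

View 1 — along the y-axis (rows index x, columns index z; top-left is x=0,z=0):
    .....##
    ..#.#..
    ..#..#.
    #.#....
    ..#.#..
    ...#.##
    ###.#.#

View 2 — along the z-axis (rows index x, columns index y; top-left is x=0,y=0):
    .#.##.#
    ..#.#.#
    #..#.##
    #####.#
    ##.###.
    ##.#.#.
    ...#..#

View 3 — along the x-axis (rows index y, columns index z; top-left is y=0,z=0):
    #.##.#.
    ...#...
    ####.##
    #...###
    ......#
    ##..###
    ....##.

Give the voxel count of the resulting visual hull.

remaining voxels: 30

start: 7×7×7 = 343 voxels
after view 1 [y-axis, 18 of 49 cells solid] → remaining = 126
after view 2 [z-axis, 28 of 49 cells solid] → remaining = 66
after view 3 [x-axis, 23 of 49 cells solid] → remaining = 30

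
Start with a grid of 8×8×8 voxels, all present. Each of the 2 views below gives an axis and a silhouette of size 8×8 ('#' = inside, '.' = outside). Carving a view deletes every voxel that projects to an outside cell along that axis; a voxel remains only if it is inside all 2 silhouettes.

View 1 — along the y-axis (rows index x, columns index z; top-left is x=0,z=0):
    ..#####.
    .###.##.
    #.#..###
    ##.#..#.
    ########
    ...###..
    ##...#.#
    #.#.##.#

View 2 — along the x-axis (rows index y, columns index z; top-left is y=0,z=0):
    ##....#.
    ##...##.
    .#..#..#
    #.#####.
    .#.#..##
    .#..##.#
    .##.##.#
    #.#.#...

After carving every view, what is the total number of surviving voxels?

full grid |V| = 512
[1] y-view keeps 39 columns → grid now 312
[2] x-view keeps 32 columns → grid now 153

153 voxels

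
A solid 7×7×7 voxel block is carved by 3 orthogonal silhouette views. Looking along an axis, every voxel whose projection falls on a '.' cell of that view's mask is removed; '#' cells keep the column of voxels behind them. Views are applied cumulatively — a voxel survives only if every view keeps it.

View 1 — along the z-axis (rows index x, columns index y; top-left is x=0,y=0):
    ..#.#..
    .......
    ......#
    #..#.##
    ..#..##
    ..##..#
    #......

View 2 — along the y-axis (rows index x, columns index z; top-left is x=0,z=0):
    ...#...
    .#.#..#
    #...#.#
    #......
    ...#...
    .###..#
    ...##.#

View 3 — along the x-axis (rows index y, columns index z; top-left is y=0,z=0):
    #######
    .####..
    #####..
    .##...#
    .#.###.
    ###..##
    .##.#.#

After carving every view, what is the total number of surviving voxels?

19 voxels

full grid |V| = 343
[1] z-view keeps 14 columns → grid now 98
[2] y-view keeps 16 columns → grid now 27
[3] x-view keeps 32 columns → grid now 19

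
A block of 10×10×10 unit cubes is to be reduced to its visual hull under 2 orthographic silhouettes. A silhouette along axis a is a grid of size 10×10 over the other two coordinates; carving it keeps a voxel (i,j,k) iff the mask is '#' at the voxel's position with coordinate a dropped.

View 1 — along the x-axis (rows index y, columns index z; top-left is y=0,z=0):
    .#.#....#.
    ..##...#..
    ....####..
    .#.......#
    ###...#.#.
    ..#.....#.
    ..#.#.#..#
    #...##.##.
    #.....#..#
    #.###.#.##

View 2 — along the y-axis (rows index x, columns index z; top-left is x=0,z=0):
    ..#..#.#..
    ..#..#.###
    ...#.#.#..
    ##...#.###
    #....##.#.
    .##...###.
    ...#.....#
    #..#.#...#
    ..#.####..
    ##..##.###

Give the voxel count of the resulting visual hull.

initial block: 10^3 = 1000
  1. axis=0 (YZ plane), |mask|=38  ⇒  voxels=380
  2. axis=1 (XZ plane), |mask|=44  ⇒  voxels=159

|visual hull| = 159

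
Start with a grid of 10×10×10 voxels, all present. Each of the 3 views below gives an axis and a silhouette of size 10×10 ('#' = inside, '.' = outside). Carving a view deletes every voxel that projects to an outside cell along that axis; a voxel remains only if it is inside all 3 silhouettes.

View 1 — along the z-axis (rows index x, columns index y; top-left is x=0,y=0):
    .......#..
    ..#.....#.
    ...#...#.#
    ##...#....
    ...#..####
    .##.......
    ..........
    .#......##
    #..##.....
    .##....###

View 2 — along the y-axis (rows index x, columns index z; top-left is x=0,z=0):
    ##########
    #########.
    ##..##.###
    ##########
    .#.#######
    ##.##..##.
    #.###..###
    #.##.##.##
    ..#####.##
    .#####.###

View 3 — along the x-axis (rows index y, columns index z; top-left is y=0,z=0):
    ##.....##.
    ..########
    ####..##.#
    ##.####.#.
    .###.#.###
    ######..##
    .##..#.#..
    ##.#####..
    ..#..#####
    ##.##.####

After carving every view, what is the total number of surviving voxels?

before carving: 1000 voxels (10×10×10)
carve view 1 (along z, XY-mask fill 27/100): 270 voxels remain
carve view 2 (along y, XZ-mask fill 79/100): 213 voxels remain
carve view 3 (along x, YZ-mask fill 66/100): 144 voxels remain

voxel count = 144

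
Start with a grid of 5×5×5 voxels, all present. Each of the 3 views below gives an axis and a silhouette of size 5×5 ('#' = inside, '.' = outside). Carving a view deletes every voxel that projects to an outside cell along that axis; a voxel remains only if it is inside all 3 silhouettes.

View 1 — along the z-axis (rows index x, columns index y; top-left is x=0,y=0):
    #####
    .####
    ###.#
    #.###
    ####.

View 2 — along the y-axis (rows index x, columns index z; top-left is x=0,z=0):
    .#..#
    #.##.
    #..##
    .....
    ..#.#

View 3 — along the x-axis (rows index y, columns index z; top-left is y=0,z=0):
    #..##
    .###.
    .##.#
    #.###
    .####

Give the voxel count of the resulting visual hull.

voxel count = 28

before carving: 125 voxels (5×5×5)
  1. axis=2 (XY plane), |mask|=21  ⇒  voxels=105
  2. axis=1 (XZ plane), |mask|=10  ⇒  voxels=42
  3. axis=0 (YZ plane), |mask|=17  ⇒  voxels=28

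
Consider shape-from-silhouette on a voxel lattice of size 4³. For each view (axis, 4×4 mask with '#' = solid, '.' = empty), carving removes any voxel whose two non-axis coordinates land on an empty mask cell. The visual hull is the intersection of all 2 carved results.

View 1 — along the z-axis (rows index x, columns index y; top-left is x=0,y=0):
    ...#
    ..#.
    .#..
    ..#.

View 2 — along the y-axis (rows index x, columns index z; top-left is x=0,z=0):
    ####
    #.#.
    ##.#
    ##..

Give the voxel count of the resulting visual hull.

before carving: 64 voxels (4×4×4)
[1] z-view keeps 4 columns → grid now 16
[2] y-view keeps 11 columns → grid now 11

remaining voxels: 11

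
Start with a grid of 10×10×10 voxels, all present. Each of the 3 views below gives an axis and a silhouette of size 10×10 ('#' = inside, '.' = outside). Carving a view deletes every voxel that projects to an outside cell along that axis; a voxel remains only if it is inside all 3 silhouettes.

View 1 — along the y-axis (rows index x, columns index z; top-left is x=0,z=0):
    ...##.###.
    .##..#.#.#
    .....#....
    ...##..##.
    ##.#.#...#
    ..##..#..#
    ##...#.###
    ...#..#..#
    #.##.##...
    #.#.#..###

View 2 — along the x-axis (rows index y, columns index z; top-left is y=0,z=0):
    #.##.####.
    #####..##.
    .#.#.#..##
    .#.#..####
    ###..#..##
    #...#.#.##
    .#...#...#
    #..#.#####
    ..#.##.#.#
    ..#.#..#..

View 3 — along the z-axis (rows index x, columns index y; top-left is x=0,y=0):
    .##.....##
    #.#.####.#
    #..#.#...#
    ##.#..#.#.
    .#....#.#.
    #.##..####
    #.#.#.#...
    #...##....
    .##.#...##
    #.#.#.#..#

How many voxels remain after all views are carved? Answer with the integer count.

start: 10×10×10 = 1000 voxels
V1 y: intersect with XZ mask (44 set) -- 440 left
V2 x: intersect with YZ mask (54 set) -- 243 left
V3 z: intersect with XY mask (47 set) -- 111 left

|visual hull| = 111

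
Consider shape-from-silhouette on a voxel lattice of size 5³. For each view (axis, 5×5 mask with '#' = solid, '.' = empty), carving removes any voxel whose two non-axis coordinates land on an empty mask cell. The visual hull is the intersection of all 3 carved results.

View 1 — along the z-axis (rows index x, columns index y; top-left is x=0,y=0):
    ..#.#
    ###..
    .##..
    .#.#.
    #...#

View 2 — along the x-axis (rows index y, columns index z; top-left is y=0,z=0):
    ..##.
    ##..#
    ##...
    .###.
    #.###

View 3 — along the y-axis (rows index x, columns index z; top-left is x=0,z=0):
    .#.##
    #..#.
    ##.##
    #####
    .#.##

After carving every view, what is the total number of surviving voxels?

20 voxels

start: 5×5×5 = 125 voxels
after view 1 [z-axis, 11 of 25 cells solid] → remaining = 55
after view 2 [x-axis, 14 of 25 cells solid] → remaining = 30
after view 3 [y-axis, 17 of 25 cells solid] → remaining = 20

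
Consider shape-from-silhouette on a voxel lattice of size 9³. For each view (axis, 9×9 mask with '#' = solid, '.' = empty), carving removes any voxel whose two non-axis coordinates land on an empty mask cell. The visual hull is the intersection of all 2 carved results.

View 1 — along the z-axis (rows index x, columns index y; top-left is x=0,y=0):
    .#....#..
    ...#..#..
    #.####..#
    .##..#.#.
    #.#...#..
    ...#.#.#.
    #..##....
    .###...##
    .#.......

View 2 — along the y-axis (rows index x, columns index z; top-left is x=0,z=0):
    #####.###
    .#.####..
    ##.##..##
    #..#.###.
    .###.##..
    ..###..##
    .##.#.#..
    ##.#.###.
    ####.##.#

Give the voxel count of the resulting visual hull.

full grid |V| = 729
carve view 1 (along z, XY-mask fill 29/81): 261 voxels remain
carve view 2 (along y, XZ-mask fill 51/81): 161 voxels remain

remaining voxels: 161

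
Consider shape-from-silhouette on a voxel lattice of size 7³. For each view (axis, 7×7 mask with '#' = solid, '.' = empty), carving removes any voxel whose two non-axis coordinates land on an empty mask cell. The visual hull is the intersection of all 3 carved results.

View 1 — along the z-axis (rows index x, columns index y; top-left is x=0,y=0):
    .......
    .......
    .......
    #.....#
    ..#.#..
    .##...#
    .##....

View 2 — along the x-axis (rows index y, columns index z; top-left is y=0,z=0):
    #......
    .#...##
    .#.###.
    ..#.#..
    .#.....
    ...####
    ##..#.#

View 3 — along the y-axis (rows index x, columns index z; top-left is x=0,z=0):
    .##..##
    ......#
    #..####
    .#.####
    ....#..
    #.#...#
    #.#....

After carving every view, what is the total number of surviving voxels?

initial block: 7^3 = 343
step 1: project along z, AND mask (9/49) → |grid| = 63
step 2: project along x, AND mask (19/49) → |grid| = 28
step 3: project along y, AND mask (21/49) → |grid| = 7

|visual hull| = 7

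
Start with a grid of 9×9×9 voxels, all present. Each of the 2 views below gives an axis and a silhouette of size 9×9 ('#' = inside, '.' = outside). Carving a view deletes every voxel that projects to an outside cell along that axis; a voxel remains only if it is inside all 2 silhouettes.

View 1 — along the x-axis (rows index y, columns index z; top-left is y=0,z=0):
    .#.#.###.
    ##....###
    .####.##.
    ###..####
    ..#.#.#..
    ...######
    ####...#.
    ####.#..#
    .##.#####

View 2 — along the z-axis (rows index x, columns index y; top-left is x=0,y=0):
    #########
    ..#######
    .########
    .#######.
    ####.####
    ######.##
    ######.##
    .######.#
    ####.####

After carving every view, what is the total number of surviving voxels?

|visual hull| = 396

start: 9×9×9 = 729 voxels
  1. axis=0 (YZ plane), |mask|=50  ⇒  voxels=450
  2. axis=2 (XY plane), |mask|=70  ⇒  voxels=396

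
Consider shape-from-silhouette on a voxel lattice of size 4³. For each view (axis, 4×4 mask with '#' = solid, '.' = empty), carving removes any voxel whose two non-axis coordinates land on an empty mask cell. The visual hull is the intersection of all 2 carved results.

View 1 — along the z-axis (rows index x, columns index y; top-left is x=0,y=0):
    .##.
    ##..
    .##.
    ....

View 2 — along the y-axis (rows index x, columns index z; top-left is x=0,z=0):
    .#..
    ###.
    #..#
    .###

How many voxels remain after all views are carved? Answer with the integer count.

|visual hull| = 12

initial block: 4^3 = 64
carve view 1 (along z, XY-mask fill 6/16): 24 voxels remain
carve view 2 (along y, XZ-mask fill 9/16): 12 voxels remain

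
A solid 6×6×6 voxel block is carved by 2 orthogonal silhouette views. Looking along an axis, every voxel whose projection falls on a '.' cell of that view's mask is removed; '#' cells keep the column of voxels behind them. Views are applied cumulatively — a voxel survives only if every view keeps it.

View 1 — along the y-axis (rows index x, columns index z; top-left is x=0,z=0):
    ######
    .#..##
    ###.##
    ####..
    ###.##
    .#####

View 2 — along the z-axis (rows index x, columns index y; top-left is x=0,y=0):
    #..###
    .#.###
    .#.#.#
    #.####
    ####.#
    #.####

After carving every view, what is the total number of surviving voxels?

initial block: 6^3 = 216
[1] y-view keeps 28 columns → grid now 168
[2] z-view keeps 26 columns → grid now 121

remaining voxels: 121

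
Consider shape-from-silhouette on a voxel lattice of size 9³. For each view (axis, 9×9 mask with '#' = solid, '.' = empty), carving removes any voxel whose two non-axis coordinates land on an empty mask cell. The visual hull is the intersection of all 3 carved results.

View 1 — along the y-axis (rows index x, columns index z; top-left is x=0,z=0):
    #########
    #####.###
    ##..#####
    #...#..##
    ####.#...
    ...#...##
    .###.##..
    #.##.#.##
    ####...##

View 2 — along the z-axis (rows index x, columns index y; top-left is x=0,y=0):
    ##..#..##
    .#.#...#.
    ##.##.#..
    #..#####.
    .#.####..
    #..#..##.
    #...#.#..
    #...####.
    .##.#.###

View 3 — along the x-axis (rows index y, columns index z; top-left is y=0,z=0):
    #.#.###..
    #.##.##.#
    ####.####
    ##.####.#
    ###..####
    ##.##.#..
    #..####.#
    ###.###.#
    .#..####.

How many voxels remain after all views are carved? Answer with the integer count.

start: 9×9×9 = 729 voxels
step 1: project along y, AND mask (53/81) → |grid| = 477
step 2: project along z, AND mask (42/81) → |grid| = 246
step 3: project along x, AND mask (56/81) → |grid| = 163

|visual hull| = 163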